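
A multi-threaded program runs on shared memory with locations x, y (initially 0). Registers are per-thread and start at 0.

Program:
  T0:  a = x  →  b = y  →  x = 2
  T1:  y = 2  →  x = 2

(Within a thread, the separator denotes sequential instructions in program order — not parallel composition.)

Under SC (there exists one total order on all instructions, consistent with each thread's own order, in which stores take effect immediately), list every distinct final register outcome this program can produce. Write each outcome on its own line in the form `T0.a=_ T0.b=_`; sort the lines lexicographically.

outcome vector order: (T0.a,T0.b)
|SC outcomes| = 3

T0.a=0 T0.b=0
T0.a=0 T0.b=2
T0.a=2 T0.b=2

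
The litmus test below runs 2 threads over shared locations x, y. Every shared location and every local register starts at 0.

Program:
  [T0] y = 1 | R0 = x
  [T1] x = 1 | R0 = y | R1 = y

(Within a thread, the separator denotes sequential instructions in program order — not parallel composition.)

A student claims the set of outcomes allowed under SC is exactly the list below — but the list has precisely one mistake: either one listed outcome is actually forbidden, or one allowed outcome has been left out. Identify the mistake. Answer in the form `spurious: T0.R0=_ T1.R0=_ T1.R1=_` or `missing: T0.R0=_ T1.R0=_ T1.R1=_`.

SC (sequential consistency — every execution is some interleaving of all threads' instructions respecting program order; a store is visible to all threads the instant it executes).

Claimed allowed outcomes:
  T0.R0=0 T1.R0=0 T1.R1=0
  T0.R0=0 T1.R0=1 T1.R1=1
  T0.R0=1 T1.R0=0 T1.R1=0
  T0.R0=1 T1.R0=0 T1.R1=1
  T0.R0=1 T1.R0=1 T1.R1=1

outcome vector order: (T0.R0,T1.R0,T1.R1)
SC (4): 011, 100, 101, 111
claimed∖SC = {000}

spurious: T0.R0=0 T1.R0=0 T1.R1=0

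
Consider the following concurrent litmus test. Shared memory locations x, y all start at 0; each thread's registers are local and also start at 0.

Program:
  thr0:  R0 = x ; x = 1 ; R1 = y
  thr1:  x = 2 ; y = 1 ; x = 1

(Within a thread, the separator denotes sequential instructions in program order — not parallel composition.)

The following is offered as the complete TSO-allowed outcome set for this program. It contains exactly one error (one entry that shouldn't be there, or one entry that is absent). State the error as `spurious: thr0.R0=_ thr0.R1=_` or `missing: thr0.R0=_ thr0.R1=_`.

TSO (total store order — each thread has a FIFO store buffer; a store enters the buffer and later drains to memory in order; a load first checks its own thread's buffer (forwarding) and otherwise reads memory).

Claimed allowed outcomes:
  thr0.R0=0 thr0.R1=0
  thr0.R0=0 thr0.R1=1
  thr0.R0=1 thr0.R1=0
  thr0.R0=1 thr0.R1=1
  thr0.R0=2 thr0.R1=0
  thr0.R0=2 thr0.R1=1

spurious: thr0.R0=1 thr0.R1=0

outcome vector order: (thr0.R0,thr0.R1)
TSO (5): 0/0 0/1 1/1 2/0 2/1
claimed∖TSO = {1/0}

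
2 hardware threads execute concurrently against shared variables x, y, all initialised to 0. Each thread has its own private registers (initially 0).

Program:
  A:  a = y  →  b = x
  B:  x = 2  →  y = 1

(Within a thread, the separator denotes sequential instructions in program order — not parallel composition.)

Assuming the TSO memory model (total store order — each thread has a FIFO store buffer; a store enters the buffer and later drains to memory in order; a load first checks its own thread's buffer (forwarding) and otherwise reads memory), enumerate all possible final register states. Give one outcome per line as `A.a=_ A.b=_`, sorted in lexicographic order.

outcome vector order: (A.a,A.b)
|TSO outcomes| = 3

A.a=0 A.b=0
A.a=0 A.b=2
A.a=1 A.b=2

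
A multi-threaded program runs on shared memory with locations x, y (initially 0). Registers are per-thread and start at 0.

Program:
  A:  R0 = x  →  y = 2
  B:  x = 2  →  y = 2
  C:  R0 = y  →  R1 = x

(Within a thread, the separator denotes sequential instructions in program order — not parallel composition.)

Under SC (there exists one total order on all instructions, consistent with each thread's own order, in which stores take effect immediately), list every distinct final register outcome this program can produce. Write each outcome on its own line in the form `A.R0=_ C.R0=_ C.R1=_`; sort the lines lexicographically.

outcome vector order: (A.R0,C.R0,C.R1)
|SC outcomes| = 7

A.R0=0 C.R0=0 C.R1=0
A.R0=0 C.R0=0 C.R1=2
A.R0=0 C.R0=2 C.R1=0
A.R0=0 C.R0=2 C.R1=2
A.R0=2 C.R0=0 C.R1=0
A.R0=2 C.R0=0 C.R1=2
A.R0=2 C.R0=2 C.R1=2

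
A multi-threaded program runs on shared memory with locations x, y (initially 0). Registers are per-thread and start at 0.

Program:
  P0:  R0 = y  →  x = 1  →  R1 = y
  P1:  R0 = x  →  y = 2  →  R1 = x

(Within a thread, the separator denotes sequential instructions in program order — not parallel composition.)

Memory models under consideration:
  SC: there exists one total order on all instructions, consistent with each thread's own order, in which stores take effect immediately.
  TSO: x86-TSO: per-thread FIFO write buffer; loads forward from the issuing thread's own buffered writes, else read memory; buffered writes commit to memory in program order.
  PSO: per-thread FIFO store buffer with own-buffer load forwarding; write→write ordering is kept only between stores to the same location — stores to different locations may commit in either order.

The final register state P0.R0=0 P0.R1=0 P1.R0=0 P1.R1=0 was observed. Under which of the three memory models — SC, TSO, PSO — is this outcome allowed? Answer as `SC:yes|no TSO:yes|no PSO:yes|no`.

outcome vector order: (P0.R0,P0.R1,P1.R0,P1.R1)
[SC] allowed = {(0,0,0,1) (0,0,1,1) (0,2,0,0) (0,2,0,1) (0,2,1,1) (2,2,0,0) (2,2,0,1)}
[TSO] allowed = {(0,0,0,0) (0,0,0,1) (0,0,1,1) (0,2,0,0) (0,2,0,1) (0,2,1,1) (2,2,0,0) (2,2,0,1)}
[PSO] allowed = {(0,0,0,0) (0,0,0,1) (0,0,1,1) (0,2,0,0) (0,2,0,1) (0,2,1,1) (2,2,0,0) (2,2,0,1)}
target (0,0,0,0) ∈ {TSO,PSO}

SC:no TSO:yes PSO:yes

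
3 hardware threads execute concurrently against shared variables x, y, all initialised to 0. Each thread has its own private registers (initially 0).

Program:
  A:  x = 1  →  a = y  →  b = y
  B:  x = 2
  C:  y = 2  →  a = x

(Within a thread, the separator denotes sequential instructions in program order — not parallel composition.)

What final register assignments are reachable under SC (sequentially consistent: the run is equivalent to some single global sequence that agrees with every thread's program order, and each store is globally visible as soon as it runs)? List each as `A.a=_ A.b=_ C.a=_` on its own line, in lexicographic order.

outcome vector order: (A.a,A.b,C.a)
|SC outcomes| = 7

A.a=0 A.b=0 C.a=1
A.a=0 A.b=0 C.a=2
A.a=0 A.b=2 C.a=1
A.a=0 A.b=2 C.a=2
A.a=2 A.b=2 C.a=0
A.a=2 A.b=2 C.a=1
A.a=2 A.b=2 C.a=2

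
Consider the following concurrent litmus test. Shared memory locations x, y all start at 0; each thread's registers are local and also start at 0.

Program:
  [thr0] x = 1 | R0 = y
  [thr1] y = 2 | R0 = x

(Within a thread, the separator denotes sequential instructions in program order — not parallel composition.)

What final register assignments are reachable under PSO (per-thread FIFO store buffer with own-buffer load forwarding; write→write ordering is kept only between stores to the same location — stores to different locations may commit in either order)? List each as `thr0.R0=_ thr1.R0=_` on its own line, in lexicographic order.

thr0.R0=0 thr1.R0=0
thr0.R0=0 thr1.R0=1
thr0.R0=2 thr1.R0=0
thr0.R0=2 thr1.R0=1

outcome vector order: (thr0.R0,thr1.R0)
|PSO outcomes| = 4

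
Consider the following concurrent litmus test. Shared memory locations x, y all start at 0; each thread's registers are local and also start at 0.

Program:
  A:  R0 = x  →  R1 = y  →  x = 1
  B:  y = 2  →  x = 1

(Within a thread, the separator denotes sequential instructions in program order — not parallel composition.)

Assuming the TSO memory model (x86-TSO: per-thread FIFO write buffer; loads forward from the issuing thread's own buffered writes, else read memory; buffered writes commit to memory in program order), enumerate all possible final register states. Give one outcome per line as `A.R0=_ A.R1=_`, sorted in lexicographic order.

A.R0=0 A.R1=0
A.R0=0 A.R1=2
A.R0=1 A.R1=2

outcome vector order: (A.R0,A.R1)
|TSO outcomes| = 3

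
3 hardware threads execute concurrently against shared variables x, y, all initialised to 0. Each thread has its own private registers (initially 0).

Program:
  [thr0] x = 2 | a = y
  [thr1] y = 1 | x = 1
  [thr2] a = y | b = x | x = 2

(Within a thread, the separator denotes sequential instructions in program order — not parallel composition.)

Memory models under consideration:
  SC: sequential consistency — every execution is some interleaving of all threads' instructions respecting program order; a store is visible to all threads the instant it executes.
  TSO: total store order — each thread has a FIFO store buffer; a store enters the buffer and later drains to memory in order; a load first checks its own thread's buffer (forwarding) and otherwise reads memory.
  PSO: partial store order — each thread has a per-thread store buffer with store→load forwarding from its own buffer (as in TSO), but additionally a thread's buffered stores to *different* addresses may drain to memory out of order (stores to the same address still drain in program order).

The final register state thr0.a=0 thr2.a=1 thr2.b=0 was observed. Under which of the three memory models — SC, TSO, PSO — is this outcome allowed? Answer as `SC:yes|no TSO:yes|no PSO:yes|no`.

SC:no TSO:yes PSO:yes

outcome vector order: (thr0.a,thr2.a,thr2.b)
under SC → (0,0,0) (0,0,1) (0,0,2) (0,1,1) (0,1,2) (1,0,0) (1,0,1) (1,0,2) (1,1,0) (1,1,1) (1,1,2)
under TSO → (0,0,0) (0,0,1) (0,0,2) (0,1,0) (0,1,1) (0,1,2) (1,0,0) (1,0,1) (1,0,2) (1,1,0) (1,1,1) (1,1,2)
under PSO → (0,0,0) (0,0,1) (0,0,2) (0,1,0) (0,1,1) (0,1,2) (1,0,0) (1,0,1) (1,0,2) (1,1,0) (1,1,1) (1,1,2)
target (0,1,0) ∈ {TSO,PSO}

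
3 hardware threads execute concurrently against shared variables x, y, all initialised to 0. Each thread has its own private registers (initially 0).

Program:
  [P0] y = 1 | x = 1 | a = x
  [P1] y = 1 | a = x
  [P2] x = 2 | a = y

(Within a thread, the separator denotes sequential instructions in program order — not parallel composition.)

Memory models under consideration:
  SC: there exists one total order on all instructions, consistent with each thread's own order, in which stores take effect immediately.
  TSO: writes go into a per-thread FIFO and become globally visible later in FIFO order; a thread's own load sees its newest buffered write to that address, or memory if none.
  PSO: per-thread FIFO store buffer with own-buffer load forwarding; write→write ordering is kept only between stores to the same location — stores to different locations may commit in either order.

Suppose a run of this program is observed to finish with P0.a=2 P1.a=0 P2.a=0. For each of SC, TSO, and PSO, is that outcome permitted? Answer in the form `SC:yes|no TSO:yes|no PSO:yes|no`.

outcome vector order: (P0.a,P1.a,P2.a)
SC (8): 1/0/1 1/1/0 1/1/1 1/2/0 1/2/1 2/0/1 2/1/1 2/2/1
TSO (12): 1/0/0 1/0/1 1/1/0 1/1/1 1/2/0 1/2/1 2/0/0 2/0/1 2/1/0 2/1/1 2/2/0 2/2/1
PSO (12): 1/0/0 1/0/1 1/1/0 1/1/1 1/2/0 1/2/1 2/0/0 2/0/1 2/1/0 2/1/1 2/2/0 2/2/1
target 2/0/0 ∈ {TSO,PSO}

SC:no TSO:yes PSO:yes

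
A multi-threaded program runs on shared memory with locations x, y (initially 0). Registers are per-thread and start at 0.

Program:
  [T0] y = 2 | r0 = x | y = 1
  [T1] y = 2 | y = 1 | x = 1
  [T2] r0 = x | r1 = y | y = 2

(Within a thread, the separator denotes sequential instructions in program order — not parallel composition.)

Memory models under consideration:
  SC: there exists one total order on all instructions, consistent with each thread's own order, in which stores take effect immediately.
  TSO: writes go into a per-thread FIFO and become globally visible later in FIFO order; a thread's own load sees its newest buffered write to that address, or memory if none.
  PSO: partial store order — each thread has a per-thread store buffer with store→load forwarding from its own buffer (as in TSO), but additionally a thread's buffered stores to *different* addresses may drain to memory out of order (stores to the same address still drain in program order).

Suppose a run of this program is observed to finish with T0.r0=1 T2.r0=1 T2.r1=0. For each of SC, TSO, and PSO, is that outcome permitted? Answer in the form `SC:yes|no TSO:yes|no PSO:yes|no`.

SC:no TSO:no PSO:yes

outcome vector order: (T0.r0,T2.r0,T2.r1)
SC: 10 outcomes — {0/0/0; 0/0/1; 0/0/2; 0/1/1; 0/1/2; 1/0/0; 1/0/1; 1/0/2; 1/1/1; 1/1/2}
TSO: 10 outcomes — {0/0/0; 0/0/1; 0/0/2; 0/1/1; 0/1/2; 1/0/0; 1/0/1; 1/0/2; 1/1/1; 1/1/2}
PSO: 12 outcomes — {0/0/0; 0/0/1; 0/0/2; 0/1/0; 0/1/1; 0/1/2; 1/0/0; 1/0/1; 1/0/2; 1/1/0; 1/1/1; 1/1/2}
target 1/1/0 ∈ {PSO}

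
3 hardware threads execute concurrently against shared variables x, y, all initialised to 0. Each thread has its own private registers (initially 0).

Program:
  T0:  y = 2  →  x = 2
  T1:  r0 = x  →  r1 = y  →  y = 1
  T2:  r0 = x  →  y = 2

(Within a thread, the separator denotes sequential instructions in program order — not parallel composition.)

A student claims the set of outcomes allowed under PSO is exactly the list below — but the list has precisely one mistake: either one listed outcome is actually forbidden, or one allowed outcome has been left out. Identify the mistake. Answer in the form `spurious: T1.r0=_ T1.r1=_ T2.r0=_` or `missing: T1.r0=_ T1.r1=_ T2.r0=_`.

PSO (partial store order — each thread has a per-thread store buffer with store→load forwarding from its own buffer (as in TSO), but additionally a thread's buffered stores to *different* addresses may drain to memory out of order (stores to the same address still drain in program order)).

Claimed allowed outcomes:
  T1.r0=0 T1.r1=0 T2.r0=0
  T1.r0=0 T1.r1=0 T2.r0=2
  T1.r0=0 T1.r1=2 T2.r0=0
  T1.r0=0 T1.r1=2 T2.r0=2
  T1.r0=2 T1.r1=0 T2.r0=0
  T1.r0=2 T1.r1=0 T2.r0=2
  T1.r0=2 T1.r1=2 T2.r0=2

outcome vector order: (T1.r0,T1.r1,T2.r0)
under PSO → (0,0,0); (0,0,2); (0,2,0); (0,2,2); (2,0,0); (2,0,2); (2,2,0); (2,2,2)
PSO∖claimed = {(2,2,0)}

missing: T1.r0=2 T1.r1=2 T2.r0=0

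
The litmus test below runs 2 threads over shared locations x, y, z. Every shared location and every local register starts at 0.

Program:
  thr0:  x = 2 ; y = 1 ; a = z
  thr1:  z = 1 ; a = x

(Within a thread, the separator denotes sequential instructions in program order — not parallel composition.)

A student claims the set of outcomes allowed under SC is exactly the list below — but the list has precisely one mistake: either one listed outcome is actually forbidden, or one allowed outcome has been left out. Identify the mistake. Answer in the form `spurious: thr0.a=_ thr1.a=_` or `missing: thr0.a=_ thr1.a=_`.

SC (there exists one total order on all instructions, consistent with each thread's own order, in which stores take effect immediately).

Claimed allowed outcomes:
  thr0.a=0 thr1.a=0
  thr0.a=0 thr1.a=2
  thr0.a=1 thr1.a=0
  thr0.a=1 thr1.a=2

outcome vector order: (thr0.a,thr1.a)
[SC] allowed = {<0 2>, <1 0>, <1 2>}
claimed∖SC = {<0 0>}

spurious: thr0.a=0 thr1.a=0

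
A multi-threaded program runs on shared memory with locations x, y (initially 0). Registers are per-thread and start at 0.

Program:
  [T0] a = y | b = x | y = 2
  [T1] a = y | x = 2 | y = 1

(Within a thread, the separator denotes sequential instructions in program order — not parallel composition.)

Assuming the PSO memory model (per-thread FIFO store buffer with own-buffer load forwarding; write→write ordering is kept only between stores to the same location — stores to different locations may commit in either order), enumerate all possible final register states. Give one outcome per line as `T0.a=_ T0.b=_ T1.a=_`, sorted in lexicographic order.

T0.a=0 T0.b=0 T1.a=0
T0.a=0 T0.b=0 T1.a=2
T0.a=0 T0.b=2 T1.a=0
T0.a=1 T0.b=0 T1.a=0
T0.a=1 T0.b=2 T1.a=0

outcome vector order: (T0.a,T0.b,T1.a)
|PSO outcomes| = 5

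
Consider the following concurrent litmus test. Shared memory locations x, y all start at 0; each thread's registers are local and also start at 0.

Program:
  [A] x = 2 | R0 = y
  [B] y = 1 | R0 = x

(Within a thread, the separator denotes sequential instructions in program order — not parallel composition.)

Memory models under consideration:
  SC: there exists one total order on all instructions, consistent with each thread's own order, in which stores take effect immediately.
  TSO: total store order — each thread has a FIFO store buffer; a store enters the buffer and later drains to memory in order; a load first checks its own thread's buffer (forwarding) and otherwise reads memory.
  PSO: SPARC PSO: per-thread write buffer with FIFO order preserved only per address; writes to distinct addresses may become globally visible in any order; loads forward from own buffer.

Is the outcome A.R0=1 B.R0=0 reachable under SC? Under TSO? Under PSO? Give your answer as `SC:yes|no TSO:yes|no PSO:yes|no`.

SC:yes TSO:yes PSO:yes

outcome vector order: (A.R0,B.R0)
SC (3): 0/2; 1/0; 1/2
TSO (4): 0/0; 0/2; 1/0; 1/2
PSO (4): 0/0; 0/2; 1/0; 1/2
target 1/0 ∈ {SC,TSO,PSO}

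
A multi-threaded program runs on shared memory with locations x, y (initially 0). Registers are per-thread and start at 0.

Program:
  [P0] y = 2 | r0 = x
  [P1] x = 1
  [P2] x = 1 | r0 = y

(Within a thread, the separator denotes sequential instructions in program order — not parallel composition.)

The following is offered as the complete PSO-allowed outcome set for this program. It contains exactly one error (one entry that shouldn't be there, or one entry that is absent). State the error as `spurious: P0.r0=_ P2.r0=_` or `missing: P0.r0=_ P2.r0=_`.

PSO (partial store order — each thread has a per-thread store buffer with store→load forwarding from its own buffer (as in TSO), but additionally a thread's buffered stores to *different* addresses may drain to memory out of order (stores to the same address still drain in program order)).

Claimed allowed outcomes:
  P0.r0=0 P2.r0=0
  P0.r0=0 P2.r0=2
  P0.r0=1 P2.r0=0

missing: P0.r0=1 P2.r0=2

outcome vector order: (P0.r0,P2.r0)
[PSO] allowed = {(0,0), (0,2), (1,0), (1,2)}
PSO∖claimed = {(1,2)}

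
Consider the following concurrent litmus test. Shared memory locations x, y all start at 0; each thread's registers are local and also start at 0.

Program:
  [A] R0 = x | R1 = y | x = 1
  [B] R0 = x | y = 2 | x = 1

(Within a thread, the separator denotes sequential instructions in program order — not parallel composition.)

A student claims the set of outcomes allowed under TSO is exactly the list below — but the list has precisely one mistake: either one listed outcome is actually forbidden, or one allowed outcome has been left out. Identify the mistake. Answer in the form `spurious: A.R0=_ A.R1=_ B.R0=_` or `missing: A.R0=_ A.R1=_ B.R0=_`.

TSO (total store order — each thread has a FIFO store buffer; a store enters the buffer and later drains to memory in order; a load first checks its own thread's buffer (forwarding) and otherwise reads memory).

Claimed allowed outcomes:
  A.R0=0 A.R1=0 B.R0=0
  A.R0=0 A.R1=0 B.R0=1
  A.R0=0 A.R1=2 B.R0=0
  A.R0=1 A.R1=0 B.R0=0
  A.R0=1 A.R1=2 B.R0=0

spurious: A.R0=1 A.R1=0 B.R0=0

outcome vector order: (A.R0,A.R1,B.R0)
TSO: 4 outcomes — {(0,0,0) (0,0,1) (0,2,0) (1,2,0)}
claimed∖TSO = {(1,0,0)}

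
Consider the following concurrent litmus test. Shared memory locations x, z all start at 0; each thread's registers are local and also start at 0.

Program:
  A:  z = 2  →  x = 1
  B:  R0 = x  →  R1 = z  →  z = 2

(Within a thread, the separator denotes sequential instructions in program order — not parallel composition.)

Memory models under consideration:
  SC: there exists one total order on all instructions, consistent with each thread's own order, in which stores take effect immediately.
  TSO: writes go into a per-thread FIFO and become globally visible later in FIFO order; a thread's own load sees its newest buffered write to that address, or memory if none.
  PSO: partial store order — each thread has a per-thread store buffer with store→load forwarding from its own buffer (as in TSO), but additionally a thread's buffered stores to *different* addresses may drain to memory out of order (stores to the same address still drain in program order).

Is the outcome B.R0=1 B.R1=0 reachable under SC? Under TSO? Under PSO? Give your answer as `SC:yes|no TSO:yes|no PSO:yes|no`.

SC:no TSO:no PSO:yes

outcome vector order: (B.R0,B.R1)
SC (3): (0,0), (0,2), (1,2)
TSO (3): (0,0), (0,2), (1,2)
PSO (4): (0,0), (0,2), (1,0), (1,2)
target (1,0) ∈ {PSO}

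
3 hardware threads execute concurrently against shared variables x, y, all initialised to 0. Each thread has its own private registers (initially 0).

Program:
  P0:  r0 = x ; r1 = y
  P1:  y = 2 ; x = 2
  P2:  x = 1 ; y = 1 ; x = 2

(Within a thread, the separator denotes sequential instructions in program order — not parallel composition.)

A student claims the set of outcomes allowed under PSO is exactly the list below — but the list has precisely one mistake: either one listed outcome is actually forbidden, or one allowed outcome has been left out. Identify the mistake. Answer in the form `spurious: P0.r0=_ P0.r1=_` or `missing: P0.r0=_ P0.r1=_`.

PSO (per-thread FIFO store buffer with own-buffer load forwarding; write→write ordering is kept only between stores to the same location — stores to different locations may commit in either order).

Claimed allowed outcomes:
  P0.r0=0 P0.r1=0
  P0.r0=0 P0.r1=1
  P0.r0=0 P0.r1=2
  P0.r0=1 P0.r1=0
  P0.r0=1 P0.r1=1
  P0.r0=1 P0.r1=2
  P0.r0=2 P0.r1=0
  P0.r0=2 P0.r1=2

missing: P0.r0=2 P0.r1=1

outcome vector order: (P0.r0,P0.r1)
PSO (9): (0,0) (0,1) (0,2) (1,0) (1,1) (1,2) (2,0) (2,1) (2,2)
PSO∖claimed = {(2,1)}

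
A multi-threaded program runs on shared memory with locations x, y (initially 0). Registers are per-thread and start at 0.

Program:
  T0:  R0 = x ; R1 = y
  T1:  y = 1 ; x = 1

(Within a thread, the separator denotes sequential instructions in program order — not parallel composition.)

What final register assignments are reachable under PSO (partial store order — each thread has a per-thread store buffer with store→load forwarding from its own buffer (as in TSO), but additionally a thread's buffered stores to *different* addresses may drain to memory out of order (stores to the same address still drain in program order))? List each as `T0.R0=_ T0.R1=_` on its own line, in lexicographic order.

outcome vector order: (T0.R0,T0.R1)
|PSO outcomes| = 4

T0.R0=0 T0.R1=0
T0.R0=0 T0.R1=1
T0.R0=1 T0.R1=0
T0.R0=1 T0.R1=1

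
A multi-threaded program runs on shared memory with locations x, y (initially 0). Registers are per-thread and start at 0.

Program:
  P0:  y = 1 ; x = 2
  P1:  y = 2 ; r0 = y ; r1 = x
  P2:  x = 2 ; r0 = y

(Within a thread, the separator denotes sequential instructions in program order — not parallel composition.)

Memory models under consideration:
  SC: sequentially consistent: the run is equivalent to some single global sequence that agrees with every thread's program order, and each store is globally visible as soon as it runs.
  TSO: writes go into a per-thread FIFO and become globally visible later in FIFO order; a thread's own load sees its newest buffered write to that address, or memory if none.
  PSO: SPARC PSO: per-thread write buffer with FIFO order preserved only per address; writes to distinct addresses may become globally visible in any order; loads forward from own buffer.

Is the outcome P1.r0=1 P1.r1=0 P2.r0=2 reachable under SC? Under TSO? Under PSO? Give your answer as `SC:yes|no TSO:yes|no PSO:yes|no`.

SC:no TSO:yes PSO:yes

outcome vector order: (P1.r0,P1.r1,P2.r0)
SC: 9 outcomes — {101; 120; 121; 122; 201; 202; 220; 221; 222}
TSO: 12 outcomes — {100; 101; 102; 120; 121; 122; 200; 201; 202; 220; 221; 222}
PSO: 12 outcomes — {100; 101; 102; 120; 121; 122; 200; 201; 202; 220; 221; 222}
target 102 ∈ {TSO,PSO}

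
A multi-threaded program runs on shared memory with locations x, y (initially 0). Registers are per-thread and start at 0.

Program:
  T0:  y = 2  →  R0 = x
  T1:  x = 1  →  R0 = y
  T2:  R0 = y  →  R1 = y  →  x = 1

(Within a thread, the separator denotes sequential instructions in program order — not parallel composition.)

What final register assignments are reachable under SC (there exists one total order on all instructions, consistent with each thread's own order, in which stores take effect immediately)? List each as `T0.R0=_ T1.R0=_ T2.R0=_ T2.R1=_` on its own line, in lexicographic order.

outcome vector order: (T0.R0,T1.R0,T2.R0,T2.R1)
|SC outcomes| = 9

T0.R0=0 T1.R0=2 T2.R0=0 T2.R1=0
T0.R0=0 T1.R0=2 T2.R0=0 T2.R1=2
T0.R0=0 T1.R0=2 T2.R0=2 T2.R1=2
T0.R0=1 T1.R0=0 T2.R0=0 T2.R1=0
T0.R0=1 T1.R0=0 T2.R0=0 T2.R1=2
T0.R0=1 T1.R0=0 T2.R0=2 T2.R1=2
T0.R0=1 T1.R0=2 T2.R0=0 T2.R1=0
T0.R0=1 T1.R0=2 T2.R0=0 T2.R1=2
T0.R0=1 T1.R0=2 T2.R0=2 T2.R1=2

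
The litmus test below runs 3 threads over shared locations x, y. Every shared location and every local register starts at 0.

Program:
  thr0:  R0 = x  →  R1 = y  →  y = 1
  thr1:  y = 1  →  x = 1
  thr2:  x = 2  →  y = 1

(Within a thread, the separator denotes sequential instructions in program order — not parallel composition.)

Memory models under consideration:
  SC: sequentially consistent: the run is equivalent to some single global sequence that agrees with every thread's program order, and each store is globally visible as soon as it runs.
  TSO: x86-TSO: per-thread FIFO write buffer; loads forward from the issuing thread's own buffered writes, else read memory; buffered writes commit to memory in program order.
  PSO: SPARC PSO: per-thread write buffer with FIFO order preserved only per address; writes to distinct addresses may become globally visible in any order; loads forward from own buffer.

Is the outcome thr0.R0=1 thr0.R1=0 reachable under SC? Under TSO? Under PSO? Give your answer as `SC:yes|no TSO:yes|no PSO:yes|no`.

outcome vector order: (thr0.R0,thr0.R1)
[SC] allowed = {<0 0> <0 1> <1 1> <2 0> <2 1>}
[TSO] allowed = {<0 0> <0 1> <1 1> <2 0> <2 1>}
[PSO] allowed = {<0 0> <0 1> <1 0> <1 1> <2 0> <2 1>}
target <1 0> ∈ {PSO}

SC:no TSO:no PSO:yes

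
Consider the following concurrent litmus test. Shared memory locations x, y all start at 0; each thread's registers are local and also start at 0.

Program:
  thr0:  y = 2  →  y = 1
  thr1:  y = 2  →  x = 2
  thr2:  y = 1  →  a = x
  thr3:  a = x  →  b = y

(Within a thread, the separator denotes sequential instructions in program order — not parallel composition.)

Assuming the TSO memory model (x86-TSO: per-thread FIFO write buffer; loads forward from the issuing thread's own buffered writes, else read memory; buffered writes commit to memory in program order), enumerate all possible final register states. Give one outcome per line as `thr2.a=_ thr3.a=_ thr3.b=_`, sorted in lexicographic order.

outcome vector order: (thr2.a,thr3.a,thr3.b)
|TSO outcomes| = 10

thr2.a=0 thr3.a=0 thr3.b=0
thr2.a=0 thr3.a=0 thr3.b=1
thr2.a=0 thr3.a=0 thr3.b=2
thr2.a=0 thr3.a=2 thr3.b=1
thr2.a=0 thr3.a=2 thr3.b=2
thr2.a=2 thr3.a=0 thr3.b=0
thr2.a=2 thr3.a=0 thr3.b=1
thr2.a=2 thr3.a=0 thr3.b=2
thr2.a=2 thr3.a=2 thr3.b=1
thr2.a=2 thr3.a=2 thr3.b=2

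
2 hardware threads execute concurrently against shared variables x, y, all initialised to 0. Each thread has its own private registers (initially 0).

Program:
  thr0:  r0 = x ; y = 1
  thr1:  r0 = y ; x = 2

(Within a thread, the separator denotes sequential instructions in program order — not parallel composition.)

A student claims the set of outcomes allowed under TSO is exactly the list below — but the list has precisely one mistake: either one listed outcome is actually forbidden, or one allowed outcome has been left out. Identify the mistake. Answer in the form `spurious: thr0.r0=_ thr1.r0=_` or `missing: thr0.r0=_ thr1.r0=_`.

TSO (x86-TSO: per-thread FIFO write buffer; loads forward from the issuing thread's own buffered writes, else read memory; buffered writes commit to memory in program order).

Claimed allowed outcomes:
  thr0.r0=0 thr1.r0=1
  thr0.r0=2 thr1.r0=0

outcome vector order: (thr0.r0,thr1.r0)
[TSO] allowed = {<0 0>; <0 1>; <2 0>}
TSO∖claimed = {<0 0>}

missing: thr0.r0=0 thr1.r0=0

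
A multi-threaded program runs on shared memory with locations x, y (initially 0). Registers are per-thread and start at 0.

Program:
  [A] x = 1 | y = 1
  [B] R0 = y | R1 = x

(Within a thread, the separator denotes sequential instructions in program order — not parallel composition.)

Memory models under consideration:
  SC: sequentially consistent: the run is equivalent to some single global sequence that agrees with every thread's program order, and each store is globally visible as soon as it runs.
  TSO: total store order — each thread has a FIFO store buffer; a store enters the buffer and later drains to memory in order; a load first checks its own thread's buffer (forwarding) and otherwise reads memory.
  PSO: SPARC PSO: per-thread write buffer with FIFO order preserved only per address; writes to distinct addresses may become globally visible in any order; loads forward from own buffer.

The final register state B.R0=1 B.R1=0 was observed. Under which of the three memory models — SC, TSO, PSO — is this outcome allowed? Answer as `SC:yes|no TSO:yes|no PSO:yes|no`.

outcome vector order: (B.R0,B.R1)
under SC → <0 0>; <0 1>; <1 1>
under TSO → <0 0>; <0 1>; <1 1>
under PSO → <0 0>; <0 1>; <1 0>; <1 1>
target <1 0> ∈ {PSO}

SC:no TSO:no PSO:yes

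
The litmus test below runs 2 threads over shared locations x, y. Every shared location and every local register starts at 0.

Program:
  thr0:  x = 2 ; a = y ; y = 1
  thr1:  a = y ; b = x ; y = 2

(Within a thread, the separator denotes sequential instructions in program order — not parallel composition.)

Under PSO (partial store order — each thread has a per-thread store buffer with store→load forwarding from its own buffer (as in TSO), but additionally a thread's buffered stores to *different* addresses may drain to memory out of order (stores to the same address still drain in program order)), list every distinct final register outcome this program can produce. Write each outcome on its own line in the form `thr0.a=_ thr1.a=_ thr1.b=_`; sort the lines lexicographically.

thr0.a=0 thr1.a=0 thr1.b=0
thr0.a=0 thr1.a=0 thr1.b=2
thr0.a=0 thr1.a=1 thr1.b=0
thr0.a=0 thr1.a=1 thr1.b=2
thr0.a=2 thr1.a=0 thr1.b=0
thr0.a=2 thr1.a=0 thr1.b=2

outcome vector order: (thr0.a,thr1.a,thr1.b)
|PSO outcomes| = 6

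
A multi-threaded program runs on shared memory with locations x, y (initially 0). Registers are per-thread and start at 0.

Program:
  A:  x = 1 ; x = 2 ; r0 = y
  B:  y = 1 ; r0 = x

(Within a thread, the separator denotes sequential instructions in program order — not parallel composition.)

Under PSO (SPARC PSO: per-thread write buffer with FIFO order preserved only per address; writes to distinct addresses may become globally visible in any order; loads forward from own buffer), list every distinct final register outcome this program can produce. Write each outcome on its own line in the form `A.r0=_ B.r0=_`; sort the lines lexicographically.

A.r0=0 B.r0=0
A.r0=0 B.r0=1
A.r0=0 B.r0=2
A.r0=1 B.r0=0
A.r0=1 B.r0=1
A.r0=1 B.r0=2

outcome vector order: (A.r0,B.r0)
|PSO outcomes| = 6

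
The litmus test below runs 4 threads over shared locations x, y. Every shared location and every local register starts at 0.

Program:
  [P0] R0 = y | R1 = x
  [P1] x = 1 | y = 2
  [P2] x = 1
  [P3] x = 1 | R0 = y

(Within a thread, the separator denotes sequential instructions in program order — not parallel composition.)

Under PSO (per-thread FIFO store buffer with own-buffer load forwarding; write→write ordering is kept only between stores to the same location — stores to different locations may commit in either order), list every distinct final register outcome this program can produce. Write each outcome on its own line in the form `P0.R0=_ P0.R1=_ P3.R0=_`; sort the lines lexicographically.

outcome vector order: (P0.R0,P0.R1,P3.R0)
|PSO outcomes| = 8

P0.R0=0 P0.R1=0 P3.R0=0
P0.R0=0 P0.R1=0 P3.R0=2
P0.R0=0 P0.R1=1 P3.R0=0
P0.R0=0 P0.R1=1 P3.R0=2
P0.R0=2 P0.R1=0 P3.R0=0
P0.R0=2 P0.R1=0 P3.R0=2
P0.R0=2 P0.R1=1 P3.R0=0
P0.R0=2 P0.R1=1 P3.R0=2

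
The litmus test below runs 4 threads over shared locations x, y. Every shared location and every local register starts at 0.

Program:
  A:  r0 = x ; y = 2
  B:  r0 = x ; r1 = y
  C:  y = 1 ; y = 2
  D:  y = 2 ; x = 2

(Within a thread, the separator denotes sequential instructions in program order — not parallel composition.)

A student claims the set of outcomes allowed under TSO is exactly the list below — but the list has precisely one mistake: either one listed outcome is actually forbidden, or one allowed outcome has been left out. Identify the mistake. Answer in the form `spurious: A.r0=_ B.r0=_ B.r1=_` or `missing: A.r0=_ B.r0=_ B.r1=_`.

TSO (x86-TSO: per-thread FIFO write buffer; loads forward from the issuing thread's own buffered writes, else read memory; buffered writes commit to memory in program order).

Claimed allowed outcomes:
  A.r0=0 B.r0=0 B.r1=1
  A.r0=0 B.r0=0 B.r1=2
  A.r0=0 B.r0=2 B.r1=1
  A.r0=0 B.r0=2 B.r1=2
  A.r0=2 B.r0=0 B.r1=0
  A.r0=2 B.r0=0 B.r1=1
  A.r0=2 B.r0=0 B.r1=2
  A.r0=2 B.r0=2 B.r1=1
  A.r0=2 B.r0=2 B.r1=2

outcome vector order: (A.r0,B.r0,B.r1)
under TSO → <0 0 0>; <0 0 1>; <0 0 2>; <0 2 1>; <0 2 2>; <2 0 0>; <2 0 1>; <2 0 2>; <2 2 1>; <2 2 2>
TSO∖claimed = {<0 0 0>}

missing: A.r0=0 B.r0=0 B.r1=0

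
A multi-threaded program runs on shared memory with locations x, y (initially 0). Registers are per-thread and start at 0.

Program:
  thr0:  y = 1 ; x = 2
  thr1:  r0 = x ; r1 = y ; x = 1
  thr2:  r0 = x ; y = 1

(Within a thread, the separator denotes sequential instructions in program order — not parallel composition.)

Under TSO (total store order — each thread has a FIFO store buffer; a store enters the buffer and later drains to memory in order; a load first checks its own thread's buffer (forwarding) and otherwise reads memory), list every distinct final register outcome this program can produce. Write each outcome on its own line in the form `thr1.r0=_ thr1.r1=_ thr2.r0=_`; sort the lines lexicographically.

outcome vector order: (thr1.r0,thr1.r1,thr2.r0)
|TSO outcomes| = 9

thr1.r0=0 thr1.r1=0 thr2.r0=0
thr1.r0=0 thr1.r1=0 thr2.r0=1
thr1.r0=0 thr1.r1=0 thr2.r0=2
thr1.r0=0 thr1.r1=1 thr2.r0=0
thr1.r0=0 thr1.r1=1 thr2.r0=1
thr1.r0=0 thr1.r1=1 thr2.r0=2
thr1.r0=2 thr1.r1=1 thr2.r0=0
thr1.r0=2 thr1.r1=1 thr2.r0=1
thr1.r0=2 thr1.r1=1 thr2.r0=2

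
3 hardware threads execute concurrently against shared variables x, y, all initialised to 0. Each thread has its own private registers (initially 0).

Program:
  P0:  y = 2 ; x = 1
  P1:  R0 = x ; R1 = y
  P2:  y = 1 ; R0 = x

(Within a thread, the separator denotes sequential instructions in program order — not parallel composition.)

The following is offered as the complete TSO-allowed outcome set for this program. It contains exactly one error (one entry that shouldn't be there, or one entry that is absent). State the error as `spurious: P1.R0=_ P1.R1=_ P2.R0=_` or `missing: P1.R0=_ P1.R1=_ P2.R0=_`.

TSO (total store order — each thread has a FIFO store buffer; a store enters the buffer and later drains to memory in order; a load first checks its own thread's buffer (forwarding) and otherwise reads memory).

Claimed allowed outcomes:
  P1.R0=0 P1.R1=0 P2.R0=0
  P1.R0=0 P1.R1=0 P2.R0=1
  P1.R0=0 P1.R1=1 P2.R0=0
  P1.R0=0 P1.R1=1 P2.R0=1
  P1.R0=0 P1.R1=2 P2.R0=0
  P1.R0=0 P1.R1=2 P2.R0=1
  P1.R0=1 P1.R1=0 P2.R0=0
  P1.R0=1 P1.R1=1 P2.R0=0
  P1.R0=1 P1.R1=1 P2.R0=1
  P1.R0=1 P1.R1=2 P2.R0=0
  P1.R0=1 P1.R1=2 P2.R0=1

spurious: P1.R0=1 P1.R1=0 P2.R0=0

outcome vector order: (P1.R0,P1.R1,P2.R0)
TSO: 10 outcomes — {(0,0,0) (0,0,1) (0,1,0) (0,1,1) (0,2,0) (0,2,1) (1,1,0) (1,1,1) (1,2,0) (1,2,1)}
claimed∖TSO = {(1,0,0)}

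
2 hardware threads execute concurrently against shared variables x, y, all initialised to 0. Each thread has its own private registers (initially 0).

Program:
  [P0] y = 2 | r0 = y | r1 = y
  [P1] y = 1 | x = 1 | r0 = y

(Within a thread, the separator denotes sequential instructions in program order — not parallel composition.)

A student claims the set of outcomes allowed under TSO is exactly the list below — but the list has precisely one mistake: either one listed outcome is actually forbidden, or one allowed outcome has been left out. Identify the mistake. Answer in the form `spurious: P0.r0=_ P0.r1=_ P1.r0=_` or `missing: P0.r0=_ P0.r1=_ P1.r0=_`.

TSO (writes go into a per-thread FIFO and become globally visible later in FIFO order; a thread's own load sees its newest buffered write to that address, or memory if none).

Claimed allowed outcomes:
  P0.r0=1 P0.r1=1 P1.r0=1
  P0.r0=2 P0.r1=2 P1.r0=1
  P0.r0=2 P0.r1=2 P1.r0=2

missing: P0.r0=2 P0.r1=1 P1.r0=1

outcome vector order: (P0.r0,P0.r1,P1.r0)
under TSO → (1,1,1), (2,1,1), (2,2,1), (2,2,2)
TSO∖claimed = {(2,1,1)}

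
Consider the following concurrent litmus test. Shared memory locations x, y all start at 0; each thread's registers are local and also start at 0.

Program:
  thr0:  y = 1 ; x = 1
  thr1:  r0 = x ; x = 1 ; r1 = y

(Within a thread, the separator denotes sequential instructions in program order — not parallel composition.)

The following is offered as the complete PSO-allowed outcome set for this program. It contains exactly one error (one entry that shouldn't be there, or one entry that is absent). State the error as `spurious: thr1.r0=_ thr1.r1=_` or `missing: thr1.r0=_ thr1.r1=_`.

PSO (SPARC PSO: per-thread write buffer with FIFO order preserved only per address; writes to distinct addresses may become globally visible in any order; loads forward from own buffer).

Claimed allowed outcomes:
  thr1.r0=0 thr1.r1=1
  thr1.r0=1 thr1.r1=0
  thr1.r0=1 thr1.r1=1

outcome vector order: (thr1.r0,thr1.r1)
PSO (4): 0/0 0/1 1/0 1/1
PSO∖claimed = {0/0}

missing: thr1.r0=0 thr1.r1=0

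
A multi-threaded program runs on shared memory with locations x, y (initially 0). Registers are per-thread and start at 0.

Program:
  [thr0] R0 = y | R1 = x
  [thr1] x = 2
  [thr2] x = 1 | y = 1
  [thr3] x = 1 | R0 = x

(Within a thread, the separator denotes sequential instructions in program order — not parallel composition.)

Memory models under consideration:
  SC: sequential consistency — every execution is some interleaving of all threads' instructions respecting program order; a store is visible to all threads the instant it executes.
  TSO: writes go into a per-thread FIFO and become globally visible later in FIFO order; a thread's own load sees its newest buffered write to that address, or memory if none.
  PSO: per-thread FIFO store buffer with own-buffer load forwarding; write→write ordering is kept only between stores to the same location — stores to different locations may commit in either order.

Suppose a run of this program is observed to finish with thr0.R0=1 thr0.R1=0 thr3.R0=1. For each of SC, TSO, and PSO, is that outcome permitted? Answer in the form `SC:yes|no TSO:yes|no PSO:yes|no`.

SC:no TSO:no PSO:yes

outcome vector order: (thr0.R0,thr0.R1,thr3.R0)
under SC → (0,0,1); (0,0,2); (0,1,1); (0,1,2); (0,2,1); (0,2,2); (1,1,1); (1,1,2); (1,2,1); (1,2,2)
under TSO → (0,0,1); (0,0,2); (0,1,1); (0,1,2); (0,2,1); (0,2,2); (1,1,1); (1,1,2); (1,2,1); (1,2,2)
under PSO → (0,0,1); (0,0,2); (0,1,1); (0,1,2); (0,2,1); (0,2,2); (1,0,1); (1,0,2); (1,1,1); (1,1,2); (1,2,1); (1,2,2)
target (1,0,1) ∈ {PSO}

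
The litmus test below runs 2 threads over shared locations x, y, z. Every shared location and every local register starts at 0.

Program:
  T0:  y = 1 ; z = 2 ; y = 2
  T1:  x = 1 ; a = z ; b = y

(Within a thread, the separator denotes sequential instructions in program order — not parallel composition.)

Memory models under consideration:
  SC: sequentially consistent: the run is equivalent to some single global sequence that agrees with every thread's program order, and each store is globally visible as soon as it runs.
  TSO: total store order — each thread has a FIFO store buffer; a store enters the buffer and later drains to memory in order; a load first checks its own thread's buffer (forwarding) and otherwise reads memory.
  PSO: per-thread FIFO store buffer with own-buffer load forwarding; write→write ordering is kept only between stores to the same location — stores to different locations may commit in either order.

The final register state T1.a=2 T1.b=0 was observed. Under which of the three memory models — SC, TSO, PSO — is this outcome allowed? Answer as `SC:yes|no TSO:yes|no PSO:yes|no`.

outcome vector order: (T1.a,T1.b)
SC: 5 outcomes — {<0 0>, <0 1>, <0 2>, <2 1>, <2 2>}
TSO: 5 outcomes — {<0 0>, <0 1>, <0 2>, <2 1>, <2 2>}
PSO: 6 outcomes — {<0 0>, <0 1>, <0 2>, <2 0>, <2 1>, <2 2>}
target <2 0> ∈ {PSO}

SC:no TSO:no PSO:yes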